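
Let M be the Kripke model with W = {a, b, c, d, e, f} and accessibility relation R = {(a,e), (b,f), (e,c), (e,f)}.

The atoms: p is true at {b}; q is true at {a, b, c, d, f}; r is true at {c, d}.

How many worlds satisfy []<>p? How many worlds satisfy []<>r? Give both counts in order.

3 and 4

For []<>p:
a: successors {e}; <>p there: e:F. ✗
b: successors {f}; <>p there: f:F. ✗
c: no successors, so []<>p holds vacuously. ✓
d: no successors, so []<>p holds vacuously. ✓
e: successors {c, f}; <>p there: c:F, f:F. ✗
f: no successors, so []<>p holds vacuously. ✓
— 3 worlds.
For []<>r:
a: successors {e}; <>r there: e:T. ✓
b: successors {f}; <>r there: f:F. ✗
c: no successors, so []<>r holds vacuously. ✓
d: no successors, so []<>r holds vacuously. ✓
e: successors {c, f}; <>r there: c:F, f:F. ✗
f: no successors, so []<>r holds vacuously. ✓
— 4 worlds.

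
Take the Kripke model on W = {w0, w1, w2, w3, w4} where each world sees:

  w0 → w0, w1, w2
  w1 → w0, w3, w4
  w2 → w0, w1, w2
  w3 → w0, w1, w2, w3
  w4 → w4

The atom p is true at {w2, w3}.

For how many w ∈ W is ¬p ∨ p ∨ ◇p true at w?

5

w0: ¬p is T, p ∨ ◇p is T. ✓
w1: ¬p is T, p ∨ ◇p is T. ✓
w2: ¬p is F, p ∨ ◇p is T. ✓
w3: ¬p is F, p ∨ ◇p is T. ✓
w4: ¬p is T, p ∨ ◇p is F. ✓
Satisfying worlds: {w0, w1, w2, w3, w4}.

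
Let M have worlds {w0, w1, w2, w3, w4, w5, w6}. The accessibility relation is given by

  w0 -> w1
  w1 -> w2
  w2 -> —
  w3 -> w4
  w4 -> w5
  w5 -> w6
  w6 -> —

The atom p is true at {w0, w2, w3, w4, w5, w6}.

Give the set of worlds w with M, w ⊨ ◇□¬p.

{w1, w5}

w0: successors {w1}; □¬p there: w1:F. ✗
w1: successors {w2}; □¬p there: w2:T. ✓
w2: no successors, so ◇□¬p fails. ✗
w3: successors {w4}; □¬p there: w4:F. ✗
w4: successors {w5}; □¬p there: w5:F. ✗
w5: successors {w6}; □¬p there: w6:T. ✓
w6: no successors, so ◇□¬p fails. ✗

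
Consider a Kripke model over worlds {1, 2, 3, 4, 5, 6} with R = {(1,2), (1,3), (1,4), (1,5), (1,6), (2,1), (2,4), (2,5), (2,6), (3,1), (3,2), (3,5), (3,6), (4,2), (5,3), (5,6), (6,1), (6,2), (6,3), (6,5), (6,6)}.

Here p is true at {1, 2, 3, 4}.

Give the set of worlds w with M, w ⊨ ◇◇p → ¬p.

{5, 6}

1: ◇◇p is T, ¬p is F. ✗
2: ◇◇p is T, ¬p is F. ✗
3: ◇◇p is T, ¬p is F. ✗
4: ◇◇p is T, ¬p is F. ✗
5: ◇◇p is T, ¬p is T. ✓
6: ◇◇p is T, ¬p is T. ✓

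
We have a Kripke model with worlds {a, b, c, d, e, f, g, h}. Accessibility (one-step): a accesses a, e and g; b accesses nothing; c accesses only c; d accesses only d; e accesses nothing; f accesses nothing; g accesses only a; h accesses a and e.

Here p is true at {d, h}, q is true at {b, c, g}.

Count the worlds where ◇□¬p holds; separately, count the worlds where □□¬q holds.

4 and 4

For ◇□¬p:
a: successors {a, e, g}; □¬p there: a:T, e:T, g:T. ✓
b: no successors, so ◇□¬p fails. ✗
c: successors {c}; □¬p there: c:T. ✓
d: successors {d}; □¬p there: d:F. ✗
e: no successors, so ◇□¬p fails. ✗
f: no successors, so ◇□¬p fails. ✗
g: successors {a}; □¬p there: a:T. ✓
h: successors {a, e}; □¬p there: a:T, e:T. ✓
— 4 worlds.
For □□¬q:
a: successors {a, e, g}; □¬q there: a:F, e:T, g:T. ✗
b: no successors, so □□¬q holds vacuously. ✓
c: successors {c}; □¬q there: c:F. ✗
d: successors {d}; □¬q there: d:T. ✓
e: no successors, so □□¬q holds vacuously. ✓
f: no successors, so □□¬q holds vacuously. ✓
g: successors {a}; □¬q there: a:F. ✗
h: successors {a, e}; □¬q there: a:F, e:T. ✗
— 4 worlds.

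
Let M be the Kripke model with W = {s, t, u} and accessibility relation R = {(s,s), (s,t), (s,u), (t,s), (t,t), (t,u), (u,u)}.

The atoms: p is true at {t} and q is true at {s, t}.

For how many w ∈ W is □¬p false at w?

s: successors {s, t, u}; ¬p there: s:T, t:F, u:T. ✗
t: successors {s, t, u}; ¬p there: s:T, t:F, u:T. ✗
u: successors {u}; ¬p there: u:T. ✓
Satisfying worlds: {u}.
So □¬p fails at the other 2 worlds.

2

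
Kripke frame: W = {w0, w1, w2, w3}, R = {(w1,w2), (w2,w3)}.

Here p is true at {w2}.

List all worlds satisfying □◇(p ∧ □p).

{w0, w3}

w0: no successors, so □◇(p ∧ □p) holds vacuously. ✓
w1: successors {w2}; ◇(p ∧ □p) there: w2:F. ✗
w2: successors {w3}; ◇(p ∧ □p) there: w3:F. ✗
w3: no successors, so □◇(p ∧ □p) holds vacuously. ✓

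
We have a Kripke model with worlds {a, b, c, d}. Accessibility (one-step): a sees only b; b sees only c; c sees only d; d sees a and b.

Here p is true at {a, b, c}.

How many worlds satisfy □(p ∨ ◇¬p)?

a: successors {b}; p ∨ ◇¬p there: b:T. ✓
b: successors {c}; p ∨ ◇¬p there: c:T. ✓
c: successors {d}; p ∨ ◇¬p there: d:F. ✗
d: successors {a, b}; p ∨ ◇¬p there: a:T, b:T. ✓
Satisfying worlds: {a, b, d}.

3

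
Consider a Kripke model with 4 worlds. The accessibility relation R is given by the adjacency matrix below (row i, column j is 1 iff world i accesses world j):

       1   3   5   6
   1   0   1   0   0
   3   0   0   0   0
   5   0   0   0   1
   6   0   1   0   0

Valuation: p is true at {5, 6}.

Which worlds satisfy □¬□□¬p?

{3}

1: successors {3}; ¬□□¬p there: 3:F. ✗
3: no successors, so □¬□□¬p holds vacuously. ✓
5: successors {6}; ¬□□¬p there: 6:F. ✗
6: successors {3}; ¬□□¬p there: 3:F. ✗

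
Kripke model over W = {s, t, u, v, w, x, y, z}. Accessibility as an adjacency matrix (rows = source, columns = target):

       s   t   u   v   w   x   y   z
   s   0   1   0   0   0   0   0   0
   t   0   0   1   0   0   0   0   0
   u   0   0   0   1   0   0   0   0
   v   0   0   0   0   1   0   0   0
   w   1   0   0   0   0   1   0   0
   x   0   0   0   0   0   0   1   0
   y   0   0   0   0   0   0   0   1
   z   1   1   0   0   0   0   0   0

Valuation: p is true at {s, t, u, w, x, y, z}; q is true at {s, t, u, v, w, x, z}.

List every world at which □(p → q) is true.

s: successors {t}; p → q there: t:T. ✓
t: successors {u}; p → q there: u:T. ✓
u: successors {v}; p → q there: v:T. ✓
v: successors {w}; p → q there: w:T. ✓
w: successors {s, x}; p → q there: s:T, x:T. ✓
x: successors {y}; p → q there: y:F. ✗
y: successors {z}; p → q there: z:T. ✓
z: successors {s, t}; p → q there: s:T, t:T. ✓

{s, t, u, v, w, y, z}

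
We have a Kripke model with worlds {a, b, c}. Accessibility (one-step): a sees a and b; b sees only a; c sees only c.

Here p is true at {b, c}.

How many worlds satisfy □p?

1

a: successors {a, b}; p there: a:F, b:T. ✗
b: successors {a}; p there: a:F. ✗
c: successors {c}; p there: c:T. ✓
Satisfying worlds: {c}.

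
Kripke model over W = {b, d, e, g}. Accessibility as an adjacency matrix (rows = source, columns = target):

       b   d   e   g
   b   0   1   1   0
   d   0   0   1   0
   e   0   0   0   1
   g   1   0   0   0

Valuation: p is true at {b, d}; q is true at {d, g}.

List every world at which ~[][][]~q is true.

b: [][][]~q is F. ✓
d: [][][]~q is T. ✗
e: [][][]~q is F. ✓
g: [][][]~q is F. ✓

{b, e, g}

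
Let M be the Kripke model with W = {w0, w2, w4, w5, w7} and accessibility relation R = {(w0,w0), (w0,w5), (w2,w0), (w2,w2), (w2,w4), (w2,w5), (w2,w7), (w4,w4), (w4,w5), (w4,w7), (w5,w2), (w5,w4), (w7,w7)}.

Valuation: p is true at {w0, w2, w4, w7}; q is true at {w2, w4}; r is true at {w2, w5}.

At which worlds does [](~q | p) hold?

w0: successors {w0, w5}; ~q | p there: w0:T, w5:T. ✓
w2: successors {w0, w2, w4, w5, w7}; ~q | p there: w0:T, w2:T, w4:T, w5:T, w7:T. ✓
w4: successors {w4, w5, w7}; ~q | p there: w4:T, w5:T, w7:T. ✓
w5: successors {w2, w4}; ~q | p there: w2:T, w4:T. ✓
w7: successors {w7}; ~q | p there: w7:T. ✓

{w0, w2, w4, w5, w7}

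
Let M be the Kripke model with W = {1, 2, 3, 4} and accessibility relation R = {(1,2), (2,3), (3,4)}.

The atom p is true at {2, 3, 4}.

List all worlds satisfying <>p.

1: successors {2}; p there: 2:T. ✓
2: successors {3}; p there: 3:T. ✓
3: successors {4}; p there: 4:T. ✓
4: no successors, so <>p fails. ✗

{1, 2, 3}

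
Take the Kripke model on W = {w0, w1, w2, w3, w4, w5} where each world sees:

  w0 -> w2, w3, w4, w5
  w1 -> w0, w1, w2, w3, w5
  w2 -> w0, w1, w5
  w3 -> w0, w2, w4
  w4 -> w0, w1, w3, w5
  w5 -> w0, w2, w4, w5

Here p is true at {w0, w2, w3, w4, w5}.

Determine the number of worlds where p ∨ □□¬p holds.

5

w0: p is T, □□¬p is F. ✓
w1: p is F, □□¬p is F. ✗
w2: p is T, □□¬p is F. ✓
w3: p is T, □□¬p is F. ✓
w4: p is T, □□¬p is F. ✓
w5: p is T, □□¬p is F. ✓
Satisfying worlds: {w0, w2, w3, w4, w5}.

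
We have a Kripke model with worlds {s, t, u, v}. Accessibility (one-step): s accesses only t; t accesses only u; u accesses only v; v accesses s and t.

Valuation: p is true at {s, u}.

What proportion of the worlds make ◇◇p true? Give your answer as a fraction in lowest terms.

3/4

s: successors {t}; ◇p there: t:T. ✓
t: successors {u}; ◇p there: u:F. ✗
u: successors {v}; ◇p there: v:T. ✓
v: successors {s, t}; ◇p there: s:F, t:T. ✓
That's 3 of 4 worlds, so 3/4.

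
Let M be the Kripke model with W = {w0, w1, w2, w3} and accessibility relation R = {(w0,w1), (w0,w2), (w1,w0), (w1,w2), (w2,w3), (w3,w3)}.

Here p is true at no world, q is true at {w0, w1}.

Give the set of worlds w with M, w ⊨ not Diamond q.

{w2, w3}

w0: Diamond q is T. ✗
w1: Diamond q is T. ✗
w2: Diamond q is F. ✓
w3: Diamond q is F. ✓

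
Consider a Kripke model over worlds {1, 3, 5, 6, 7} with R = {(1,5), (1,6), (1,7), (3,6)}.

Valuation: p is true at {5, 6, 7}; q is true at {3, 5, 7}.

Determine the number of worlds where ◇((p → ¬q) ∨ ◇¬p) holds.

1: successors {5, 6, 7}; (p → ¬q) ∨ ◇¬p there: 5:F, 6:T, 7:F. ✓
3: successors {6}; (p → ¬q) ∨ ◇¬p there: 6:T. ✓
5: no successors, so ◇((p → ¬q) ∨ ◇¬p) fails. ✗
6: no successors, so ◇((p → ¬q) ∨ ◇¬p) fails. ✗
7: no successors, so ◇((p → ¬q) ∨ ◇¬p) fails. ✗
Satisfying worlds: {1, 3}.

2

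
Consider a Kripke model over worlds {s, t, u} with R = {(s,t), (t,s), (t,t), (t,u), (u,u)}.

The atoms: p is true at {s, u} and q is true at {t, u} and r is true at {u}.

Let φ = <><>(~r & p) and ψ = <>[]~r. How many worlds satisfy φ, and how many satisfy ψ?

For <><>(~r & p):
s: successors {t}; <>(~r & p) there: t:T. ✓
t: successors {s, t, u}; <>(~r & p) there: s:F, t:T, u:F. ✓
u: successors {u}; <>(~r & p) there: u:F. ✗
— 2 worlds.
For <>[]~r:
s: successors {t}; []~r there: t:F. ✗
t: successors {s, t, u}; []~r there: s:T, t:F, u:F. ✓
u: successors {u}; []~r there: u:F. ✗
— 1 world.

2 and 1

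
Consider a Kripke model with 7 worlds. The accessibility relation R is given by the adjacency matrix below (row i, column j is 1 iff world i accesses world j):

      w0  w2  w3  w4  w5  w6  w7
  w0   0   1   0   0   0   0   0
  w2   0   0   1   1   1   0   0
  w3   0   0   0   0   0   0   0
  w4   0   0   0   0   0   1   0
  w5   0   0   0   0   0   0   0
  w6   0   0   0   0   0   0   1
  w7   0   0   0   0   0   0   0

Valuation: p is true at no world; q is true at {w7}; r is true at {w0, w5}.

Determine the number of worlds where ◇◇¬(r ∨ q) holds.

w0: successors {w2}; ◇¬(r ∨ q) there: w2:T. ✓
w2: successors {w3, w4, w5}; ◇¬(r ∨ q) there: w3:F, w4:T, w5:F. ✓
w3: no successors, so ◇◇¬(r ∨ q) fails. ✗
w4: successors {w6}; ◇¬(r ∨ q) there: w6:F. ✗
w5: no successors, so ◇◇¬(r ∨ q) fails. ✗
w6: successors {w7}; ◇¬(r ∨ q) there: w7:F. ✗
w7: no successors, so ◇◇¬(r ∨ q) fails. ✗
Satisfying worlds: {w0, w2}.

2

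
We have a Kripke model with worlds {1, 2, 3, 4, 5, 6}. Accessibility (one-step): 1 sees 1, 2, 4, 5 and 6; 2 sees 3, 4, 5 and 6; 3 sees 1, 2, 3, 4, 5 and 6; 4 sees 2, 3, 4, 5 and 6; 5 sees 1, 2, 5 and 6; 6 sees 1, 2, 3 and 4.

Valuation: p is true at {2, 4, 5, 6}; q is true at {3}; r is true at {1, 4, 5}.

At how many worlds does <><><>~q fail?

0

1: successors {1, 2, 4, 5, 6}; <><>~q there: 1:T, 2:T, 4:T, 5:T, 6:T. ✓
2: successors {3, 4, 5, 6}; <><>~q there: 3:T, 4:T, 5:T, 6:T. ✓
3: successors {1, 2, 3, 4, 5, 6}; <><>~q there: 1:T, 2:T, 3:T, 4:T, 5:T, 6:T. ✓
4: successors {2, 3, 4, 5, 6}; <><>~q there: 2:T, 3:T, 4:T, 5:T, 6:T. ✓
5: successors {1, 2, 5, 6}; <><>~q there: 1:T, 2:T, 5:T, 6:T. ✓
6: successors {1, 2, 3, 4}; <><>~q there: 1:T, 2:T, 3:T, 4:T. ✓
Satisfying worlds: {1, 2, 3, 4, 5, 6}.
So <><><>~q fails at the other 0 worlds.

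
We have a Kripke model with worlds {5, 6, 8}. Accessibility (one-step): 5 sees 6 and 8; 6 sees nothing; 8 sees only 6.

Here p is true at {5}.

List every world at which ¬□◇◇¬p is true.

5: □◇◇¬p is F. ✓
6: □◇◇¬p is T. ✗
8: □◇◇¬p is F. ✓

{5, 8}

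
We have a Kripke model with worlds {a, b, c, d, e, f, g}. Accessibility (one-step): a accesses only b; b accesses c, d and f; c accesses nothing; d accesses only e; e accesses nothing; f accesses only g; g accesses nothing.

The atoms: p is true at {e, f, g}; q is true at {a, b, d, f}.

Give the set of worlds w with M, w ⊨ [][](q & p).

a: successors {b}; [](q & p) there: b:F. ✗
b: successors {c, d, f}; [](q & p) there: c:T, d:F, f:F. ✗
c: no successors, so [][](q & p) holds vacuously. ✓
d: successors {e}; [](q & p) there: e:T. ✓
e: no successors, so [][](q & p) holds vacuously. ✓
f: successors {g}; [](q & p) there: g:T. ✓
g: no successors, so [][](q & p) holds vacuously. ✓

{c, d, e, f, g}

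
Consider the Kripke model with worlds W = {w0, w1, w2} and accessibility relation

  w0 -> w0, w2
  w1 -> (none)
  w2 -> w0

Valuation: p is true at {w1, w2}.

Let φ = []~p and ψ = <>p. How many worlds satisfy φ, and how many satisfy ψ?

For []~p:
w0: successors {w0, w2}; ~p there: w0:T, w2:F. ✗
w1: no successors, so []~p holds vacuously. ✓
w2: successors {w0}; ~p there: w0:T. ✓
— 2 worlds.
For <>p:
w0: successors {w0, w2}; p there: w0:F, w2:T. ✓
w1: no successors, so <>p fails. ✗
w2: successors {w0}; p there: w0:F. ✗
— 1 world.

2 and 1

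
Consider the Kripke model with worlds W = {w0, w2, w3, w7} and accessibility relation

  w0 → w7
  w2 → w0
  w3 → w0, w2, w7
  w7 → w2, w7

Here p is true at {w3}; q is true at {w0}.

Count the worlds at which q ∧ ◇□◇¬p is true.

w0: q is T, ◇□◇¬p is T. ✓
w2: q is F, ◇□◇¬p is T. ✗
w3: q is F, ◇□◇¬p is T. ✗
w7: q is F, ◇□◇¬p is T. ✗
Satisfying worlds: {w0}.

1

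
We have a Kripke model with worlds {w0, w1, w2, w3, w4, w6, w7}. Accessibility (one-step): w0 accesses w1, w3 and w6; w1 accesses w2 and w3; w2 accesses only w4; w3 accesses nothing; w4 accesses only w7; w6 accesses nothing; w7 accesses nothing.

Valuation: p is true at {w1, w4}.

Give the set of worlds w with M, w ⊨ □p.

w0: successors {w1, w3, w6}; p there: w1:T, w3:F, w6:F. ✗
w1: successors {w2, w3}; p there: w2:F, w3:F. ✗
w2: successors {w4}; p there: w4:T. ✓
w3: no successors, so □p holds vacuously. ✓
w4: successors {w7}; p there: w7:F. ✗
w6: no successors, so □p holds vacuously. ✓
w7: no successors, so □p holds vacuously. ✓

{w2, w3, w6, w7}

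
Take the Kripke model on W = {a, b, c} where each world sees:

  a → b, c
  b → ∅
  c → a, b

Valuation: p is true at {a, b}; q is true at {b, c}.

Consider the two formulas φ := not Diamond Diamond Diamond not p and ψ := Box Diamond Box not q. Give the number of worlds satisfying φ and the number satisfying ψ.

2 and 1

For not Diamond Diamond Diamond not p:
a: Diamond Diamond Diamond not p is T. ✗
b: Diamond Diamond Diamond not p is F. ✓
c: Diamond Diamond Diamond not p is F. ✓
— 2 worlds.
For Box Diamond Box not q:
a: successors {b, c}; Diamond Box not q there: b:F, c:T. ✗
b: no successors, so Box Diamond Box not q holds vacuously. ✓
c: successors {a, b}; Diamond Box not q there: a:T, b:F. ✗
— 1 world.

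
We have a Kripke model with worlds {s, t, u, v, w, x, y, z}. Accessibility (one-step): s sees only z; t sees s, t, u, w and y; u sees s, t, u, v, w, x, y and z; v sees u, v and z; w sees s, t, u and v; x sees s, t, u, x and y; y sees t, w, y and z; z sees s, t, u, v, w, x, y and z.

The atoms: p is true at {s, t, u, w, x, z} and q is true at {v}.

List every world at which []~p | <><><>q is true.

s: []~p is F, <><><>q is T. ✓
t: []~p is F, <><><>q is T. ✓
u: []~p is F, <><><>q is T. ✓
v: []~p is F, <><><>q is T. ✓
w: []~p is F, <><><>q is T. ✓
x: []~p is F, <><><>q is T. ✓
y: []~p is F, <><><>q is T. ✓
z: []~p is F, <><><>q is T. ✓

{s, t, u, v, w, x, y, z}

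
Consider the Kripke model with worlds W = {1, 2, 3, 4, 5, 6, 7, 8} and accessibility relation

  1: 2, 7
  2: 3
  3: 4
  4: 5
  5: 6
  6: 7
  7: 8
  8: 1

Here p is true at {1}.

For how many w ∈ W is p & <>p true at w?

0

1: p is T, <>p is F. ✗
2: p is F, <>p is F. ✗
3: p is F, <>p is F. ✗
4: p is F, <>p is F. ✗
5: p is F, <>p is F. ✗
6: p is F, <>p is F. ✗
7: p is F, <>p is F. ✗
8: p is F, <>p is T. ✗
Satisfying worlds: ∅.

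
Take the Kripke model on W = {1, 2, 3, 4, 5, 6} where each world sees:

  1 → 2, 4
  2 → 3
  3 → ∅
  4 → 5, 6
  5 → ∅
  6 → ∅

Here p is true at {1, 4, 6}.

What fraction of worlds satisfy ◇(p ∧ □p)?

1: successors {2, 4}; p ∧ □p there: 2:F, 4:F. ✗
2: successors {3}; p ∧ □p there: 3:F. ✗
3: no successors, so ◇(p ∧ □p) fails. ✗
4: successors {5, 6}; p ∧ □p there: 5:F, 6:T. ✓
5: no successors, so ◇(p ∧ □p) fails. ✗
6: no successors, so ◇(p ∧ □p) fails. ✗
That's 1 of 6 worlds, so 1/6.

1/6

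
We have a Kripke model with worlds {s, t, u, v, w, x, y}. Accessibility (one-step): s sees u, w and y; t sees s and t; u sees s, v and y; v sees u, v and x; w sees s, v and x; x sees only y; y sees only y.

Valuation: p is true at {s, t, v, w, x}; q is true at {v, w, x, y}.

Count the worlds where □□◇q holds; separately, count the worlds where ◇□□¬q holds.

For □□◇q:
s: successors {u, w, y}; □◇q there: u:T, w:T, y:T. ✓
t: successors {s, t}; □◇q there: s:T, t:F. ✗
u: successors {s, v, y}; □◇q there: s:T, v:T, y:T. ✓
v: successors {u, v, x}; □◇q there: u:T, v:T, x:T. ✓
w: successors {s, v, x}; □◇q there: s:T, v:T, x:T. ✓
x: successors {y}; □◇q there: y:T. ✓
y: successors {y}; □◇q there: y:T. ✓
— 6 worlds.
For ◇□□¬q:
s: successors {u, w, y}; □□¬q there: u:F, w:F, y:F. ✗
t: successors {s, t}; □□¬q there: s:F, t:F. ✗
u: successors {s, v, y}; □□¬q there: s:F, v:F, y:F. ✗
v: successors {u, v, x}; □□¬q there: u:F, v:F, x:F. ✗
w: successors {s, v, x}; □□¬q there: s:F, v:F, x:F. ✗
x: successors {y}; □□¬q there: y:F. ✗
y: successors {y}; □□¬q there: y:F. ✗
— 0 worlds.

6 and 0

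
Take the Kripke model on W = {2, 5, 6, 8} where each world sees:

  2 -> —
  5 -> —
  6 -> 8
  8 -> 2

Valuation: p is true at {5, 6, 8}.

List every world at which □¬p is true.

{2, 5, 8}

2: no successors, so □¬p holds vacuously. ✓
5: no successors, so □¬p holds vacuously. ✓
6: successors {8}; ¬p there: 8:F. ✗
8: successors {2}; ¬p there: 2:T. ✓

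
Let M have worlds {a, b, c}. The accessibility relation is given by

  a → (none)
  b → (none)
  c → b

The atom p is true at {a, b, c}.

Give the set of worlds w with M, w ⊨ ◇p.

a: no successors, so ◇p fails. ✗
b: no successors, so ◇p fails. ✗
c: successors {b}; p there: b:T. ✓

{c}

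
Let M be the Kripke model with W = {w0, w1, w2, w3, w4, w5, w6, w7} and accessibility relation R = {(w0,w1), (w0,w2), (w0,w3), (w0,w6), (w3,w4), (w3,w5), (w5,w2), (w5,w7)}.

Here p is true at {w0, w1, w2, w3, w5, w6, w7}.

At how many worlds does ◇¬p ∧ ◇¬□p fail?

w0: ◇¬p is F, ◇¬□p is T. ✗
w1: ◇¬p is F, ◇¬□p is F. ✗
w2: ◇¬p is F, ◇¬□p is F. ✗
w3: ◇¬p is T, ◇¬□p is F. ✗
w4: ◇¬p is F, ◇¬□p is F. ✗
w5: ◇¬p is F, ◇¬□p is F. ✗
w6: ◇¬p is F, ◇¬□p is F. ✗
w7: ◇¬p is F, ◇¬□p is F. ✗
Satisfying worlds: ∅.
So ◇¬p ∧ ◇¬□p fails at the other 8 worlds.

8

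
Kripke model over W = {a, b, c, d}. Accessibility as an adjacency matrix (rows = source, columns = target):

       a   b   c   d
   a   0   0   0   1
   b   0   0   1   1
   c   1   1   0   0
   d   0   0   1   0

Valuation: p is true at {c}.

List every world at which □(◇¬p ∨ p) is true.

a: successors {d}; ◇¬p ∨ p there: d:F. ✗
b: successors {c, d}; ◇¬p ∨ p there: c:T, d:F. ✗
c: successors {a, b}; ◇¬p ∨ p there: a:T, b:T. ✓
d: successors {c}; ◇¬p ∨ p there: c:T. ✓

{c, d}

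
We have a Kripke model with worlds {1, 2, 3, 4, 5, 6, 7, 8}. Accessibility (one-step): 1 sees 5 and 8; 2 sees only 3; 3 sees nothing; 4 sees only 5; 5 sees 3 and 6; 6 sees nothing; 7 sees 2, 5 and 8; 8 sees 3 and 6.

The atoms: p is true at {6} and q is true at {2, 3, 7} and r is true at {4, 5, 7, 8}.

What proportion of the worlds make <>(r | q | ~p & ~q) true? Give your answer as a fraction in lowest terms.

3/4

1: successors {5, 8}; r | q | ~p & ~q there: 5:T, 8:T. ✓
2: successors {3}; r | q | ~p & ~q there: 3:T. ✓
3: no successors, so <>(r | q | ~p & ~q) fails. ✗
4: successors {5}; r | q | ~p & ~q there: 5:T. ✓
5: successors {3, 6}; r | q | ~p & ~q there: 3:T, 6:F. ✓
6: no successors, so <>(r | q | ~p & ~q) fails. ✗
7: successors {2, 5, 8}; r | q | ~p & ~q there: 2:T, 5:T, 8:T. ✓
8: successors {3, 6}; r | q | ~p & ~q there: 3:T, 6:F. ✓
That's 6 of 8 worlds, so 6/8 = 3/4.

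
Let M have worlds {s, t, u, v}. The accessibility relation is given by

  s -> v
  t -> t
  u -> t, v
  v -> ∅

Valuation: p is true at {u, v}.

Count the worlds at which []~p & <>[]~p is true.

s: []~p is F, <>[]~p is T. ✗
t: []~p is T, <>[]~p is T. ✓
u: []~p is F, <>[]~p is T. ✗
v: []~p is T, <>[]~p is F. ✗
Satisfying worlds: {t}.

1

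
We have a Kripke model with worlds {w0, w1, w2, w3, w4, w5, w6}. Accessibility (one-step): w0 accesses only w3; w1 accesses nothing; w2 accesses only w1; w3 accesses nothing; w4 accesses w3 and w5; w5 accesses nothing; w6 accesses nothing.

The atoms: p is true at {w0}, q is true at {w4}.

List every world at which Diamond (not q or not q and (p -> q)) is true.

{w0, w2, w4}

w0: successors {w3}; not q or not q and (p -> q) there: w3:T. ✓
w1: no successors, so Diamond (not q or not q and (p -> q)) fails. ✗
w2: successors {w1}; not q or not q and (p -> q) there: w1:T. ✓
w3: no successors, so Diamond (not q or not q and (p -> q)) fails. ✗
w4: successors {w3, w5}; not q or not q and (p -> q) there: w3:T, w5:T. ✓
w5: no successors, so Diamond (not q or not q and (p -> q)) fails. ✗
w6: no successors, so Diamond (not q or not q and (p -> q)) fails. ✗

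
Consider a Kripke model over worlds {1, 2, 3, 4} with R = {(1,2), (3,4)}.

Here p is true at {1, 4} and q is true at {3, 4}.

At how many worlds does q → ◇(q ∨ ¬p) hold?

3

1: q is F, ◇(q ∨ ¬p) is T. ✓
2: q is F, ◇(q ∨ ¬p) is F. ✓
3: q is T, ◇(q ∨ ¬p) is T. ✓
4: q is T, ◇(q ∨ ¬p) is F. ✗
Satisfying worlds: {1, 2, 3}.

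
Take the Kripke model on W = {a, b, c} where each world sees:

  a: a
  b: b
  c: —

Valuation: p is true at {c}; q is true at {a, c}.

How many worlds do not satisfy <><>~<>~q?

a: successors {a}; <>~<>~q there: a:T. ✓
b: successors {b}; <>~<>~q there: b:F. ✗
c: no successors, so <><>~<>~q fails. ✗
Satisfying worlds: {a}.
So <><>~<>~q fails at the other 2 worlds.

2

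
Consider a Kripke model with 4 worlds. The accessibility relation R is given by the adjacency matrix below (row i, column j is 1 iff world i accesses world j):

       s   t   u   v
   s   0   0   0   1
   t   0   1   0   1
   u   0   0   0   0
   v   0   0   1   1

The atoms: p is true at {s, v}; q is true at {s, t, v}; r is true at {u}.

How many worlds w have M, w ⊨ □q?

s: successors {v}; q there: v:T. ✓
t: successors {t, v}; q there: t:T, v:T. ✓
u: no successors, so □q holds vacuously. ✓
v: successors {u, v}; q there: u:F, v:T. ✗
Satisfying worlds: {s, t, u}.

3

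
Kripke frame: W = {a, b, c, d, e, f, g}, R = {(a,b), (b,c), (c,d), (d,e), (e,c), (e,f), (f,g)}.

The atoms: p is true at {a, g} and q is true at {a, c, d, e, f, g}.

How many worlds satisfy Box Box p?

a: successors {b}; Box p there: b:F. ✗
b: successors {c}; Box p there: c:F. ✗
c: successors {d}; Box p there: d:F. ✗
d: successors {e}; Box p there: e:F. ✗
e: successors {c, f}; Box p there: c:F, f:T. ✗
f: successors {g}; Box p there: g:T. ✓
g: no successors, so Box Box p holds vacuously. ✓
Satisfying worlds: {f, g}.

2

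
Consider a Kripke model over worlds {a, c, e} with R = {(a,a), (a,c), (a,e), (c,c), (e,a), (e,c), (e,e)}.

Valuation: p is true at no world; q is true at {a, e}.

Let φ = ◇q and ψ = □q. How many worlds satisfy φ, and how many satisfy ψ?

2 and 0

For ◇q:
a: successors {a, c, e}; q there: a:T, c:F, e:T. ✓
c: successors {c}; q there: c:F. ✗
e: successors {a, c, e}; q there: a:T, c:F, e:T. ✓
— 2 worlds.
For □q:
a: successors {a, c, e}; q there: a:T, c:F, e:T. ✗
c: successors {c}; q there: c:F. ✗
e: successors {a, c, e}; q there: a:T, c:F, e:T. ✗
— 0 worlds.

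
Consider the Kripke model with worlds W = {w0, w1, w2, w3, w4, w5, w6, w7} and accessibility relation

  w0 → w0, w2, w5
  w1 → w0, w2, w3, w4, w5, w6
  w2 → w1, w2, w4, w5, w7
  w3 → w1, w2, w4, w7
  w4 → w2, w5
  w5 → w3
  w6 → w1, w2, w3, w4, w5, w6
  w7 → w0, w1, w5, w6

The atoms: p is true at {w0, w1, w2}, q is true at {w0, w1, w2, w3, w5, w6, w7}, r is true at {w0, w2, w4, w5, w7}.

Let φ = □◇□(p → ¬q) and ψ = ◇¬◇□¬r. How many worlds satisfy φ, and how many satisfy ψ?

1 and 7

For □◇□(p → ¬q):
w0: successors {w0, w2, w5}; ◇□(p → ¬q) there: w0:T, w2:T, w5:F. ✗
w1: successors {w0, w2, w3, w4, w5, w6}; ◇□(p → ¬q) there: w0:T, w2:T, w3:F, w4:T, w5:F, w6:T. ✗
w2: successors {w1, w2, w4, w5, w7}; ◇□(p → ¬q) there: w1:T, w2:T, w4:T, w5:F, w7:T. ✗
w3: successors {w1, w2, w4, w7}; ◇□(p → ¬q) there: w1:T, w2:T, w4:T, w7:T. ✓
w4: successors {w2, w5}; ◇□(p → ¬q) there: w2:T, w5:F. ✗
w5: successors {w3}; ◇□(p → ¬q) there: w3:F. ✗
w6: successors {w1, w2, w3, w4, w5, w6}; ◇□(p → ¬q) there: w1:T, w2:T, w3:F, w4:T, w5:F, w6:T. ✗
w7: successors {w0, w1, w5, w6}; ◇□(p → ¬q) there: w0:T, w1:T, w5:F, w6:T. ✗
— 1 world.
For ◇¬◇□¬r:
w0: successors {w0, w2, w5}; ¬◇□¬r there: w0:F, w2:F, w5:T. ✓
w1: successors {w0, w2, w3, w4, w5, w6}; ¬◇□¬r there: w0:F, w2:F, w3:T, w4:F, w5:T, w6:F. ✓
w2: successors {w1, w2, w4, w5, w7}; ¬◇□¬r there: w1:F, w2:F, w4:F, w5:T, w7:F. ✓
w3: successors {w1, w2, w4, w7}; ¬◇□¬r there: w1:F, w2:F, w4:F, w7:F. ✗
w4: successors {w2, w5}; ¬◇□¬r there: w2:F, w5:T. ✓
w5: successors {w3}; ¬◇□¬r there: w3:T. ✓
w6: successors {w1, w2, w3, w4, w5, w6}; ¬◇□¬r there: w1:F, w2:F, w3:T, w4:F, w5:T, w6:F. ✓
w7: successors {w0, w1, w5, w6}; ¬◇□¬r there: w0:F, w1:F, w5:T, w6:F. ✓
— 7 worlds.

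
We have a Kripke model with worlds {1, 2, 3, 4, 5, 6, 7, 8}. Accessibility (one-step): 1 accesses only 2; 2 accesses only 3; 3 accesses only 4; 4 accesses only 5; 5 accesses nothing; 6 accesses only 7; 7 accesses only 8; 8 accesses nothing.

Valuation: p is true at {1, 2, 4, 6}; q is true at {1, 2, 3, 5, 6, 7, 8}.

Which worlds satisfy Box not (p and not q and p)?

1: successors {2}; not (p and not q and p) there: 2:T. ✓
2: successors {3}; not (p and not q and p) there: 3:T. ✓
3: successors {4}; not (p and not q and p) there: 4:F. ✗
4: successors {5}; not (p and not q and p) there: 5:T. ✓
5: no successors, so Box not (p and not q and p) holds vacuously. ✓
6: successors {7}; not (p and not q and p) there: 7:T. ✓
7: successors {8}; not (p and not q and p) there: 8:T. ✓
8: no successors, so Box not (p and not q and p) holds vacuously. ✓

{1, 2, 4, 5, 6, 7, 8}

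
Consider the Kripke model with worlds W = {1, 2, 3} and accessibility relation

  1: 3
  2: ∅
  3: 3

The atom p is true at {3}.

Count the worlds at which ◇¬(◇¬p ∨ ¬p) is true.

1: successors {3}; ¬(◇¬p ∨ ¬p) there: 3:T. ✓
2: no successors, so ◇¬(◇¬p ∨ ¬p) fails. ✗
3: successors {3}; ¬(◇¬p ∨ ¬p) there: 3:T. ✓
Satisfying worlds: {1, 3}.

2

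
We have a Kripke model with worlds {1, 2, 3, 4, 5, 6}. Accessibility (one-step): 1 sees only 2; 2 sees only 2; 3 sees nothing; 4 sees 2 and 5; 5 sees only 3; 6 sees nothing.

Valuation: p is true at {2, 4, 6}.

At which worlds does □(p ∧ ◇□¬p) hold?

{3, 6}

1: successors {2}; p ∧ ◇□¬p there: 2:F. ✗
2: successors {2}; p ∧ ◇□¬p there: 2:F. ✗
3: no successors, so □(p ∧ ◇□¬p) holds vacuously. ✓
4: successors {2, 5}; p ∧ ◇□¬p there: 2:F, 5:F. ✗
5: successors {3}; p ∧ ◇□¬p there: 3:F. ✗
6: no successors, so □(p ∧ ◇□¬p) holds vacuously. ✓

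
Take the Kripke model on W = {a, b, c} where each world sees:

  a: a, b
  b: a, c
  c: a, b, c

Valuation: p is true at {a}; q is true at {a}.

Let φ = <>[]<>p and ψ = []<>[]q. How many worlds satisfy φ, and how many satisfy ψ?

For <>[]<>p:
a: successors {a, b}; []<>p there: a:T, b:T. ✓
b: successors {a, c}; []<>p there: a:T, c:T. ✓
c: successors {a, b, c}; []<>p there: a:T, b:T, c:T. ✓
— 3 worlds.
For []<>[]q:
a: successors {a, b}; <>[]q there: a:F, b:F. ✗
b: successors {a, c}; <>[]q there: a:F, c:F. ✗
c: successors {a, b, c}; <>[]q there: a:F, b:F, c:F. ✗
— 0 worlds.

3 and 0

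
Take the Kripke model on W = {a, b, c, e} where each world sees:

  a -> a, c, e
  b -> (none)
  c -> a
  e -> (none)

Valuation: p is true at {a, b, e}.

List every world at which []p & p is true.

{b, e}

a: []p is F, p is T. ✗
b: []p is T, p is T. ✓
c: []p is T, p is F. ✗
e: []p is T, p is T. ✓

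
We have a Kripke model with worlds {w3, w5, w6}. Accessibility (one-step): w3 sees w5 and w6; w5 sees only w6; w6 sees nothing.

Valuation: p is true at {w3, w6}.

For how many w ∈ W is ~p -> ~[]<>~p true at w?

3

w3: ~p is F, ~[]<>~p is T. ✓
w5: ~p is T, ~[]<>~p is T. ✓
w6: ~p is F, ~[]<>~p is F. ✓
Satisfying worlds: {w3, w5, w6}.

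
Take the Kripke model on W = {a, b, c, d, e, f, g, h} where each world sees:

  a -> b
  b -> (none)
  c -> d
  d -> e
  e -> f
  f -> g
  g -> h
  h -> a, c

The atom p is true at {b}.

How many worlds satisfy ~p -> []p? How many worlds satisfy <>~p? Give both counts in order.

For ~p -> []p:
a: ~p is T, []p is T. ✓
b: ~p is F, []p is T. ✓
c: ~p is T, []p is F. ✗
d: ~p is T, []p is F. ✗
e: ~p is T, []p is F. ✗
f: ~p is T, []p is F. ✗
g: ~p is T, []p is F. ✗
h: ~p is T, []p is F. ✗
— 2 worlds.
For <>~p:
a: successors {b}; ~p there: b:F. ✗
b: no successors, so <>~p fails. ✗
c: successors {d}; ~p there: d:T. ✓
d: successors {e}; ~p there: e:T. ✓
e: successors {f}; ~p there: f:T. ✓
f: successors {g}; ~p there: g:T. ✓
g: successors {h}; ~p there: h:T. ✓
h: successors {a, c}; ~p there: a:T, c:T. ✓
— 6 worlds.

2 and 6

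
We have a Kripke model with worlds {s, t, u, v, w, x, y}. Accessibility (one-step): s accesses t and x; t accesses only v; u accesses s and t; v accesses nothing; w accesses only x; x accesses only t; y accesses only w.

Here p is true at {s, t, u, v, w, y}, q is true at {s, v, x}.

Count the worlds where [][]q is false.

s: successors {t, x}; []q there: t:T, x:F. ✗
t: successors {v}; []q there: v:T. ✓
u: successors {s, t}; []q there: s:F, t:T. ✗
v: no successors, so [][]q holds vacuously. ✓
w: successors {x}; []q there: x:F. ✗
x: successors {t}; []q there: t:T. ✓
y: successors {w}; []q there: w:T. ✓
Satisfying worlds: {t, v, x, y}.
So [][]q fails at the other 3 worlds.

3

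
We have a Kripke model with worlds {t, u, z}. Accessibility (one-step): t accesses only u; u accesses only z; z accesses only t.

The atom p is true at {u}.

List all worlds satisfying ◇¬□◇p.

{t, z}

t: successors {u}; ¬□◇p there: u:T. ✓
u: successors {z}; ¬□◇p there: z:F. ✗
z: successors {t}; ¬□◇p there: t:T. ✓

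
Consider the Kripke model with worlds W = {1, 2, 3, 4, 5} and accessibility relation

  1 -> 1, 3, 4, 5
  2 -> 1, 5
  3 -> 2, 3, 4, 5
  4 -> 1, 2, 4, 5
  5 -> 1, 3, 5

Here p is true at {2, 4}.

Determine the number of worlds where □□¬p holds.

0

1: successors {1, 3, 4, 5}; □¬p there: 1:F, 3:F, 4:F, 5:T. ✗
2: successors {1, 5}; □¬p there: 1:F, 5:T. ✗
3: successors {2, 3, 4, 5}; □¬p there: 2:T, 3:F, 4:F, 5:T. ✗
4: successors {1, 2, 4, 5}; □¬p there: 1:F, 2:T, 4:F, 5:T. ✗
5: successors {1, 3, 5}; □¬p there: 1:F, 3:F, 5:T. ✗
Satisfying worlds: ∅.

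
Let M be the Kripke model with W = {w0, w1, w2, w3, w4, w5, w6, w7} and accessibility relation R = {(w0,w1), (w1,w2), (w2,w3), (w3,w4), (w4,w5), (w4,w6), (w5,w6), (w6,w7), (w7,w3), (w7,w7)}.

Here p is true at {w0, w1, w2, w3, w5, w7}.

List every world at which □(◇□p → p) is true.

{w0, w1, w2, w6, w7}

w0: successors {w1}; ◇□p → p there: w1:T. ✓
w1: successors {w2}; ◇□p → p there: w2:T. ✓
w2: successors {w3}; ◇□p → p there: w3:T. ✓
w3: successors {w4}; ◇□p → p there: w4:F. ✗
w4: successors {w5, w6}; ◇□p → p there: w5:T, w6:F. ✗
w5: successors {w6}; ◇□p → p there: w6:F. ✗
w6: successors {w7}; ◇□p → p there: w7:T. ✓
w7: successors {w3, w7}; ◇□p → p there: w3:T, w7:T. ✓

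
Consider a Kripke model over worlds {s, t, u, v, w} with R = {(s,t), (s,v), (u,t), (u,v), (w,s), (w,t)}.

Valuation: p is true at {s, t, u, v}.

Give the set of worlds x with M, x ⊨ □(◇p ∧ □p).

s: successors {t, v}; ◇p ∧ □p there: t:F, v:F. ✗
t: no successors, so □(◇p ∧ □p) holds vacuously. ✓
u: successors {t, v}; ◇p ∧ □p there: t:F, v:F. ✗
v: no successors, so □(◇p ∧ □p) holds vacuously. ✓
w: successors {s, t}; ◇p ∧ □p there: s:T, t:F. ✗

{t, v}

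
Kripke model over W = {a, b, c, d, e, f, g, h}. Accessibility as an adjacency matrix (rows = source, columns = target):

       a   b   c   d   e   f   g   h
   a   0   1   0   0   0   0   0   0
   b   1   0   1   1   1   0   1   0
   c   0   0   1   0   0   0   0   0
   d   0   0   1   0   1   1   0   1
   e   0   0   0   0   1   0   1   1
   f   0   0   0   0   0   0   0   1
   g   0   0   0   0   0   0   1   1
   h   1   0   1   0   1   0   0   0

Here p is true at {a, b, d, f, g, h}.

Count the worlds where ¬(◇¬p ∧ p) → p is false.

a: ¬(◇¬p ∧ p) is T, p is T. ✓
b: ¬(◇¬p ∧ p) is F, p is T. ✓
c: ¬(◇¬p ∧ p) is T, p is F. ✗
d: ¬(◇¬p ∧ p) is F, p is T. ✓
e: ¬(◇¬p ∧ p) is T, p is F. ✗
f: ¬(◇¬p ∧ p) is T, p is T. ✓
g: ¬(◇¬p ∧ p) is T, p is T. ✓
h: ¬(◇¬p ∧ p) is F, p is T. ✓
Satisfying worlds: {a, b, d, f, g, h}.
So ¬(◇¬p ∧ p) → p fails at the other 2 worlds.

2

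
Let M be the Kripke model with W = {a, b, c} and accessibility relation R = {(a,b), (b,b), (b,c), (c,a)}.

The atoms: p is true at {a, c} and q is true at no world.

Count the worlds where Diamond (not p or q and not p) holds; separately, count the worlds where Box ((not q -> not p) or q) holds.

For Diamond (not p or q and not p):
a: successors {b}; not p or q and not p there: b:T. ✓
b: successors {b, c}; not p or q and not p there: b:T, c:F. ✓
c: successors {a}; not p or q and not p there: a:F. ✗
— 2 worlds.
For Box ((not q -> not p) or q):
a: successors {b}; (not q -> not p) or q there: b:T. ✓
b: successors {b, c}; (not q -> not p) or q there: b:T, c:F. ✗
c: successors {a}; (not q -> not p) or q there: a:F. ✗
— 1 world.

2 and 1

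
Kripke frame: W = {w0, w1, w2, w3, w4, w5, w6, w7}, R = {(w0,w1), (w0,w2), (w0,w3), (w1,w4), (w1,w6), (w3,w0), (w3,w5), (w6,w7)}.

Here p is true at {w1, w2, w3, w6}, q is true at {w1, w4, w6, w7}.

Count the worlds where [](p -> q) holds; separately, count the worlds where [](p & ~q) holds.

7 and 4

For [](p -> q):
w0: successors {w1, w2, w3}; p -> q there: w1:T, w2:F, w3:F. ✗
w1: successors {w4, w6}; p -> q there: w4:T, w6:T. ✓
w2: no successors, so [](p -> q) holds vacuously. ✓
w3: successors {w0, w5}; p -> q there: w0:T, w5:T. ✓
w4: no successors, so [](p -> q) holds vacuously. ✓
w5: no successors, so [](p -> q) holds vacuously. ✓
w6: successors {w7}; p -> q there: w7:T. ✓
w7: no successors, so [](p -> q) holds vacuously. ✓
— 7 worlds.
For [](p & ~q):
w0: successors {w1, w2, w3}; p & ~q there: w1:F, w2:T, w3:T. ✗
w1: successors {w4, w6}; p & ~q there: w4:F, w6:F. ✗
w2: no successors, so [](p & ~q) holds vacuously. ✓
w3: successors {w0, w5}; p & ~q there: w0:F, w5:F. ✗
w4: no successors, so [](p & ~q) holds vacuously. ✓
w5: no successors, so [](p & ~q) holds vacuously. ✓
w6: successors {w7}; p & ~q there: w7:F. ✗
w7: no successors, so [](p & ~q) holds vacuously. ✓
— 4 worlds.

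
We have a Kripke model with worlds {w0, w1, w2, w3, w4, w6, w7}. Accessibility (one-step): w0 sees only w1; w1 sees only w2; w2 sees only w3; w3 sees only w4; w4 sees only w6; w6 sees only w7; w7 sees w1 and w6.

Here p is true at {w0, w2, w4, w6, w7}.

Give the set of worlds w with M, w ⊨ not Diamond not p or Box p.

{w1, w3, w4, w6}

w0: not Diamond not p is F, Box p is F. ✗
w1: not Diamond not p is T, Box p is T. ✓
w2: not Diamond not p is F, Box p is F. ✗
w3: not Diamond not p is T, Box p is T. ✓
w4: not Diamond not p is T, Box p is T. ✓
w6: not Diamond not p is T, Box p is T. ✓
w7: not Diamond not p is F, Box p is F. ✗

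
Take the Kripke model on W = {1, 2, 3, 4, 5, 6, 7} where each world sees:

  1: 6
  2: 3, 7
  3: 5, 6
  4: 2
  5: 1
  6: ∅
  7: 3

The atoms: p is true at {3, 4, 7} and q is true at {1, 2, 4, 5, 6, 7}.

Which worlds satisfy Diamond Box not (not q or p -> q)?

1: successors {6}; Box not (not q or p -> q) there: 6:T. ✓
2: successors {3, 7}; Box not (not q or p -> q) there: 3:F, 7:T. ✓
3: successors {5, 6}; Box not (not q or p -> q) there: 5:F, 6:T. ✓
4: successors {2}; Box not (not q or p -> q) there: 2:F. ✗
5: successors {1}; Box not (not q or p -> q) there: 1:F. ✗
6: no successors, so Diamond Box not (not q or p -> q) fails. ✗
7: successors {3}; Box not (not q or p -> q) there: 3:F. ✗

{1, 2, 3}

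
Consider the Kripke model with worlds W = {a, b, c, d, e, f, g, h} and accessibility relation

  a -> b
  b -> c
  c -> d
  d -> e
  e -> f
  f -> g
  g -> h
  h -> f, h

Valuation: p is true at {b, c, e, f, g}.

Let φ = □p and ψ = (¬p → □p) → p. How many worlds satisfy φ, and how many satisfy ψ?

For □p:
a: successors {b}; p there: b:T. ✓
b: successors {c}; p there: c:T. ✓
c: successors {d}; p there: d:F. ✗
d: successors {e}; p there: e:T. ✓
e: successors {f}; p there: f:T. ✓
f: successors {g}; p there: g:T. ✓
g: successors {h}; p there: h:F. ✗
h: successors {f, h}; p there: f:T, h:F. ✗
— 5 worlds.
For (¬p → □p) → p:
a: ¬p → □p is T, p is F. ✗
b: ¬p → □p is T, p is T. ✓
c: ¬p → □p is T, p is T. ✓
d: ¬p → □p is T, p is F. ✗
e: ¬p → □p is T, p is T. ✓
f: ¬p → □p is T, p is T. ✓
g: ¬p → □p is T, p is T. ✓
h: ¬p → □p is F, p is F. ✓
— 6 worlds.

5 and 6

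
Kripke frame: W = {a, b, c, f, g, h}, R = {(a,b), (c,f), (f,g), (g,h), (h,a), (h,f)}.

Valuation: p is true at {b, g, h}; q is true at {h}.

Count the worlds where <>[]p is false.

a: successors {b}; []p there: b:T. ✓
b: no successors, so <>[]p fails. ✗
c: successors {f}; []p there: f:T. ✓
f: successors {g}; []p there: g:T. ✓
g: successors {h}; []p there: h:F. ✗
h: successors {a, f}; []p there: a:T, f:T. ✓
Satisfying worlds: {a, c, f, h}.
So <>[]p fails at the other 2 worlds.

2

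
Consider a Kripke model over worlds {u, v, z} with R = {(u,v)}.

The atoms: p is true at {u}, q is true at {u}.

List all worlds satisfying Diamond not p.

u: successors {v}; not p there: v:T. ✓
v: no successors, so Diamond not p fails. ✗
z: no successors, so Diamond not p fails. ✗

{u}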